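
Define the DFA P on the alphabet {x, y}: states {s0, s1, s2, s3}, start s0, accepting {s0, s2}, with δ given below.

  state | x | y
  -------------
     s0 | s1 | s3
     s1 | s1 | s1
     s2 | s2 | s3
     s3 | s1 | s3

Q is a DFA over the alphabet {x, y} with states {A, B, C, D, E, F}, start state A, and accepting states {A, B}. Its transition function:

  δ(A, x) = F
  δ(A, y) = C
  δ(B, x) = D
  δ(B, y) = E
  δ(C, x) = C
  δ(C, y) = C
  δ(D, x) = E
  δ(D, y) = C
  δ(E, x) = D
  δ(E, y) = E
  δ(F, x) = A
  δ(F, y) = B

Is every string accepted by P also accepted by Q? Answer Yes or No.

Yes

Exploring the product automaton P × Q from the start pair (s0, A), following both machines on each input symbol, reaches 8 state pairs: (s0, A), (s1, F), (s3, C), (s1, A), (s1, B), (s1, C), (s1, D), (s1, E).
P accepts in {s0, s2} and Q accepts in {A, B}. The reachable pairs whose P-component is accepting are (s0, A); in each of them the Q-component is accepting too, so the product for L(P) \ L(Q) (P-component accepting, Q-component rejecting) has no reachable accepting pair and the difference is empty.
Hence every string in L(P) is also in L(Q).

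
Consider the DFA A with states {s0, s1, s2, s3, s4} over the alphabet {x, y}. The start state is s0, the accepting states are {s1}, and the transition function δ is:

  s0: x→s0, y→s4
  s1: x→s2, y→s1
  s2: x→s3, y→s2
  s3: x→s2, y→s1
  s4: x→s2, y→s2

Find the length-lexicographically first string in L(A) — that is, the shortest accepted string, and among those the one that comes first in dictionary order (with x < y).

yxxy

A breadth-first search from s0 reaches an accepting state first via the path s0 → s4 → s2 → s3 → s1 on input yxxy.
No string of length < 4 is accepted (BFS exhausts all shorter strings without reaching an accepting state), and yxxy is the lexicographically least accepting string of length 4.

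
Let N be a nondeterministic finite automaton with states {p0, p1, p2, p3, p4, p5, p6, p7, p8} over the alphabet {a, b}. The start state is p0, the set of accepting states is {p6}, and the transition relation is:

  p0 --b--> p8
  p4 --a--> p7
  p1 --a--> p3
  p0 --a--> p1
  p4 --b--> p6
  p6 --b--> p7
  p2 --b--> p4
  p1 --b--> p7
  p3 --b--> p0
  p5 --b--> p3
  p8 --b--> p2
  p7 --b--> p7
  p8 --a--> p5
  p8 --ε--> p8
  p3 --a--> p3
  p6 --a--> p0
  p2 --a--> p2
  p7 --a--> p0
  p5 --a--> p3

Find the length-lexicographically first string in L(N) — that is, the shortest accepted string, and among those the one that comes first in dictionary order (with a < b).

A breadth-first search from p0 reaches an accepting state first via the path p0 → p8 → p2 → p4 → p6 on input bbbb.
No string of length < 4 is accepted (BFS exhausts all shorter strings without reaching an accepting state), and bbbb is the lexicographically least accepting string of length 4.

bbbb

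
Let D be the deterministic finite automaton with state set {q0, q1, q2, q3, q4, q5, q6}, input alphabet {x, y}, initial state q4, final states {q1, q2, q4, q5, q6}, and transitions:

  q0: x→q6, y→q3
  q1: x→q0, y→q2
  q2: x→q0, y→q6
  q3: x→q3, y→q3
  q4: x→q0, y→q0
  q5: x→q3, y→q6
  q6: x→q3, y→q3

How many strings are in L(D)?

3

The useful subgraph on states {q0, q4, q6} is acyclic, so L(D) is finite; the longest accepting path visits 3 useful states, giving maximum string length 2.
Counting accepting paths from q4 by length: 1 of length 0, 2 of length 2. Total 3.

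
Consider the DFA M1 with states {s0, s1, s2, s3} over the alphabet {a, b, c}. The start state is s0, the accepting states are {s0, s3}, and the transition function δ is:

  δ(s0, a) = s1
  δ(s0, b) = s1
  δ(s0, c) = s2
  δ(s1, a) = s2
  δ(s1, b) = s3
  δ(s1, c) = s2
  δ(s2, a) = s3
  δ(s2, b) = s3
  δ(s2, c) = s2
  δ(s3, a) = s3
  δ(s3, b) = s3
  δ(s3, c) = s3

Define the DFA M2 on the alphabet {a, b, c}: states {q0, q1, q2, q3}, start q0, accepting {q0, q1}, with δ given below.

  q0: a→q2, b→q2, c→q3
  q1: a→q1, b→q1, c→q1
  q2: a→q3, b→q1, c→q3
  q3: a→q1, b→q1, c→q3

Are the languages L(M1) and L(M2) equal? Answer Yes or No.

Exploring the product automaton M1 × M2 from the start pair (s0, q0), following both machines on each input symbol, reaches 4 state pairs: (s0, q0), (s1, q2), (s2, q3), (s3, q1).
M1 accepts in {s0, s3} and M2 accepts in {q0, q1}. In every reachable pair the two components are either both accepting — (s0, q0), (s3, q1) — or both non-accepting, so no string is accepted by exactly one of the machines: L(M1) \ L(M2) and L(M2) \ L(M1) are both empty.
Hence every string is accepted by M1 iff it is accepted by M2, and the two languages coincide.

Yes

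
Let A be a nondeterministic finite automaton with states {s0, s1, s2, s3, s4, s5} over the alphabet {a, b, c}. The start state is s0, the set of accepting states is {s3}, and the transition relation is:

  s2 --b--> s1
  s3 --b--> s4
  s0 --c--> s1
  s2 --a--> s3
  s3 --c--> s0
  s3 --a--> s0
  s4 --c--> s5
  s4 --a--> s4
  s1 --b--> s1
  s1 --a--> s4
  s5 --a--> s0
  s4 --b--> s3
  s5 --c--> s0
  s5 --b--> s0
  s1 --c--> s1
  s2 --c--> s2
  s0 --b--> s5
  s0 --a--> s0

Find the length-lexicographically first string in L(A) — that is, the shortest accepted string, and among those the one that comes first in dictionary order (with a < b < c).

cab

A breadth-first search from s0 reaches an accepting state first via the path s0 → s1 → s4 → s3 on input cab.
No string of length < 3 is accepted (BFS exhausts all shorter strings without reaching an accepting state), and cab is the lexicographically least accepting string of length 3.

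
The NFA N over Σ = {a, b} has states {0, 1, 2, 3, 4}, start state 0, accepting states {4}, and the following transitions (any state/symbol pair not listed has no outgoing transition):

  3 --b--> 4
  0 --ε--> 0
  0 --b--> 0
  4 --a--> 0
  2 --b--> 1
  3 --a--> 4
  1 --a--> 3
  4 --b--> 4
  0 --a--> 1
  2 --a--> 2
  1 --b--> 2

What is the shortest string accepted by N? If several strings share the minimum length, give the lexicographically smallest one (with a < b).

A breadth-first search from 0 reaches an accepting state first via the path 0 → 1 → 3 → 4 on input aaa.
No string of length < 3 is accepted (BFS exhausts all shorter strings without reaching an accepting state), and aaa is the lexicographically least accepting string of length 3.

aaa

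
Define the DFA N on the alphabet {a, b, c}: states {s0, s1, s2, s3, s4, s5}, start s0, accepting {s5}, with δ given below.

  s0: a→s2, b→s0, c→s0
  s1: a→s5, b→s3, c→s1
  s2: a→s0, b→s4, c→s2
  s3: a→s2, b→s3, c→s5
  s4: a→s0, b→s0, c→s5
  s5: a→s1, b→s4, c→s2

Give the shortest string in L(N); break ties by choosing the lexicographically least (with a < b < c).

abc

A breadth-first search from s0 reaches an accepting state first via the path s0 → s2 → s4 → s5 on input abc.
No string of length < 3 is accepted (BFS exhausts all shorter strings without reaching an accepting state), and abc is the lexicographically least accepting string of length 3.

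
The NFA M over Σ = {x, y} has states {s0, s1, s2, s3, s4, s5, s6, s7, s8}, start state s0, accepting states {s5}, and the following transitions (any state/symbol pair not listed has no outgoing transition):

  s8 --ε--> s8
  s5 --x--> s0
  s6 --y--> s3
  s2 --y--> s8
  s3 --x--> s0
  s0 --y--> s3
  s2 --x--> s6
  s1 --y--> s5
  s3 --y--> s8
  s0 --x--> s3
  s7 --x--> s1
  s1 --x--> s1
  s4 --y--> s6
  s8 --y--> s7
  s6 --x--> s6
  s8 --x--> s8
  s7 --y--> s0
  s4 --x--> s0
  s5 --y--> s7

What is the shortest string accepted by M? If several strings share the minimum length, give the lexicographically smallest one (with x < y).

xyyxy

A breadth-first search from s0 reaches an accepting state first via the path s0 → s3 → s8 → s7 → s1 → s5 on input xyyxy.
No string of length < 5 is accepted (BFS exhausts all shorter strings without reaching an accepting state), and xyyxy is the lexicographically least accepting string of length 5.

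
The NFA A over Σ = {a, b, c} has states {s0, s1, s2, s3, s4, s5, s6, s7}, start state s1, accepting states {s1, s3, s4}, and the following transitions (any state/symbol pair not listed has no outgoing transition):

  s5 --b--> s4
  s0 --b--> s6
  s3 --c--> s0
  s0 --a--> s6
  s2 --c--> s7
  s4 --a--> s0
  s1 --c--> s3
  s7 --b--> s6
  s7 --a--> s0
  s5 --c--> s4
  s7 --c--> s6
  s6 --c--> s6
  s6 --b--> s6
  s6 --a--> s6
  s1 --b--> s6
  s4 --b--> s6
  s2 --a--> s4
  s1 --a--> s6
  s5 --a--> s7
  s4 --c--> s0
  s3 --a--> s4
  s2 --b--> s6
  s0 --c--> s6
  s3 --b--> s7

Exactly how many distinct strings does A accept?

3

The useful subgraph on states {s1, s3, s4} is acyclic, so L(A) is finite; the longest accepting path visits 3 useful states, giving maximum string length 2.
Counting accepting paths from s1 by length: 1 of length 0, 1 of length 1, 1 of length 2. Total 3.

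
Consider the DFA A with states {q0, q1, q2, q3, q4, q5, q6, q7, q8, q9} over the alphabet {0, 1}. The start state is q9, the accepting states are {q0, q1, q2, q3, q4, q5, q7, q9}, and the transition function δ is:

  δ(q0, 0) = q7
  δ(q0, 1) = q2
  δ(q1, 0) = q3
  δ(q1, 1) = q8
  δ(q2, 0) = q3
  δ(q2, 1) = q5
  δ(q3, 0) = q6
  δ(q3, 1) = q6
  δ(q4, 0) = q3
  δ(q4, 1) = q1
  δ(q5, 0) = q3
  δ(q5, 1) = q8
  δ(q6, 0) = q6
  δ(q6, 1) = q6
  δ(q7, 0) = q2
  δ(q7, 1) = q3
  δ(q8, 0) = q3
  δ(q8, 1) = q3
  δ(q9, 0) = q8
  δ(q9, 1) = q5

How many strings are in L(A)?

The useful subgraph on states {q3, q5, q8, q9} is acyclic, so L(A) is finite; the longest accepting path visits 4 useful states, giving maximum string length 3.
Counting accepting paths from q9 by length: 1 of length 0, 1 of length 1, 3 of length 2, 2 of length 3. Total 7.

7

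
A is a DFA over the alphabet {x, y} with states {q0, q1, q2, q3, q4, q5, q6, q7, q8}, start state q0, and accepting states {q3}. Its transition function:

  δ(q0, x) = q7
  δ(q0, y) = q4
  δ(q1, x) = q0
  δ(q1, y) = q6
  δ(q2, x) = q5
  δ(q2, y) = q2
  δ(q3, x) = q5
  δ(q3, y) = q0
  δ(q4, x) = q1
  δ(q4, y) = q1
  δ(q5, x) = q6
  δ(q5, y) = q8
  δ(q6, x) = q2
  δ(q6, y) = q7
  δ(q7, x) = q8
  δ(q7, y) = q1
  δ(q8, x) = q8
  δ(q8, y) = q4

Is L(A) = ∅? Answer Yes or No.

The states reachable from the start state are {q0, q1, q2, q4, q5, q6, q7, q8}.
None of the accepting states {q3} is reachable, so no string is accepted and L(A) = ∅.

Yes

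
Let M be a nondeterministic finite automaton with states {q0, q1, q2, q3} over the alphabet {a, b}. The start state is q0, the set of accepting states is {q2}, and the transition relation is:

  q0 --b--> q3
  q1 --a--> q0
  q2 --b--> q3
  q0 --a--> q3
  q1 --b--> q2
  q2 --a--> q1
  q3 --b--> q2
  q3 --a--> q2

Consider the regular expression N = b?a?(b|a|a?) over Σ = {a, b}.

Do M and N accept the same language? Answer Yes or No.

No

The string aaab is accepted by M but rejected by N.
So L(M) ≠ L(N).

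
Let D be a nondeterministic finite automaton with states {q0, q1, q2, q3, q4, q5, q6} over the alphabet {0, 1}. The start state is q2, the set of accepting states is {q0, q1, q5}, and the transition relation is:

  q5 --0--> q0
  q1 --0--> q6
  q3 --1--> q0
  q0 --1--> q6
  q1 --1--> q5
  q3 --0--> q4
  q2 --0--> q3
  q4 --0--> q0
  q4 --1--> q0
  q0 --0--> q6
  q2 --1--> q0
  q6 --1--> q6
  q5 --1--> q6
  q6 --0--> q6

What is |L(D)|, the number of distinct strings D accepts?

4

The useful subgraph on states {q0, q2, q3, q4} is acyclic, so L(D) is finite; the longest accepting path visits 4 useful states, giving maximum string length 3.
Counting accepting paths from q2 by length: 1 of length 1, 1 of length 2, 2 of length 3. Total 4.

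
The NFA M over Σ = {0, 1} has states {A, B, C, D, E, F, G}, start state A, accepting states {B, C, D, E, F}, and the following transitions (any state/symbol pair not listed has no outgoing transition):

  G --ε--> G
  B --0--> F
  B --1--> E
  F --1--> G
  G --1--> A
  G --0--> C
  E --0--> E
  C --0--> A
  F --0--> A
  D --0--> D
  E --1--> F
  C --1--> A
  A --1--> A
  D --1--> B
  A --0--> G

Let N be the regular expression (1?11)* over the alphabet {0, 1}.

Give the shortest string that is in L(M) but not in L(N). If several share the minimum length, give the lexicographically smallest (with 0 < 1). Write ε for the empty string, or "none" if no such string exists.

The string 00 is accepted by M but not by N.
No shorter string lies in the difference, and 00 is the lexicographically first length-2 string in L(M) \ L(N).

00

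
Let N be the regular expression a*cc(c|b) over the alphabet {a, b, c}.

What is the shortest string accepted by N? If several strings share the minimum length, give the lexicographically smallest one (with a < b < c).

ccb

By inspection of the expression, no string of length less than 3 matches, and ccb is the lexicographically first match of length 3.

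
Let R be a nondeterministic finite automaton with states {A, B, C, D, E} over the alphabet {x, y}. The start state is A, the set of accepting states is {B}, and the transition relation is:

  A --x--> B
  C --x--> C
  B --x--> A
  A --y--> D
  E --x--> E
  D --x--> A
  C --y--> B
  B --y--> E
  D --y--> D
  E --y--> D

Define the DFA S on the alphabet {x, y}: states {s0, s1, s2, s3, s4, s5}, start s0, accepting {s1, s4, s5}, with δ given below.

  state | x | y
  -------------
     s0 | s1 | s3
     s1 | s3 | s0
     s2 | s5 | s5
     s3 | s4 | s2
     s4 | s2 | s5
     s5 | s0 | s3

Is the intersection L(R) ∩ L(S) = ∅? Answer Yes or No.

The string x is accepted by both R and S.
Hence L(R) ∩ L(S) ≠ ∅.

No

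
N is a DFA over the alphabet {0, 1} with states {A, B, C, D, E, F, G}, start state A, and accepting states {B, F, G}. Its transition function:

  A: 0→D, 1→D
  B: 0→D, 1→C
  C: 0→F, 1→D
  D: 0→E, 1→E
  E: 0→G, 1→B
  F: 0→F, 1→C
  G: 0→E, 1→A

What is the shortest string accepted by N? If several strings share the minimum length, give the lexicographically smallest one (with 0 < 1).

000

A breadth-first search from A reaches an accepting state first via the path A → D → E → G on input 000.
No string of length < 3 is accepted (BFS exhausts all shorter strings without reaching an accepting state), and 000 is the lexicographically least accepting string of length 3.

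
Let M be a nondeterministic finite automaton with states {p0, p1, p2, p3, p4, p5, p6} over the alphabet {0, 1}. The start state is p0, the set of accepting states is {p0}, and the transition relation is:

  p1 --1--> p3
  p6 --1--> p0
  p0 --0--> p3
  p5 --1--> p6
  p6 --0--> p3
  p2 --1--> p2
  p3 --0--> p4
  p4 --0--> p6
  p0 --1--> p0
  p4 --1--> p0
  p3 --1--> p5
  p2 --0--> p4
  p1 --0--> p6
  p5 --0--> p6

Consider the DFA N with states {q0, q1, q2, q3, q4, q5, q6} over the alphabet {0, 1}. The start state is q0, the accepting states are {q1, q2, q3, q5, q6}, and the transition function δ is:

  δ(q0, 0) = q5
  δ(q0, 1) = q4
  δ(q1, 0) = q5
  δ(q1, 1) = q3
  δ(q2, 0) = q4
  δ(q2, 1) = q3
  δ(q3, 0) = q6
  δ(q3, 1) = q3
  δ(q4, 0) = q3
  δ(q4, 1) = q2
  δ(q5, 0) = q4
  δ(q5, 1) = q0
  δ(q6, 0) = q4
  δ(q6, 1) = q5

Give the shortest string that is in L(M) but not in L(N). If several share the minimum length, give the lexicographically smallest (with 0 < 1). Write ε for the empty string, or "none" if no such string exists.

ε

The empty string ε is accepted by M but not by N.
Since ε is the unique shortest string, it is the required witness.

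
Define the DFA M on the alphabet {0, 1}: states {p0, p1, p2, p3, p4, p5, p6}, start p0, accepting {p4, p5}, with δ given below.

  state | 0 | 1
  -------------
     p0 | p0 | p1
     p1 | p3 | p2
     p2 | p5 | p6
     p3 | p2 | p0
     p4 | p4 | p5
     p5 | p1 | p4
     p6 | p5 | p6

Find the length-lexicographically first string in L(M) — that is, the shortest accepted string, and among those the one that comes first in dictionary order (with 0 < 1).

A breadth-first search from p0 reaches an accepting state first via the path p0 → p1 → p2 → p5 on input 110.
No string of length < 3 is accepted (BFS exhausts all shorter strings without reaching an accepting state), and 110 is the lexicographically least accepting string of length 3.

110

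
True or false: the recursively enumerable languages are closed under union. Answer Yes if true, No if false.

Simulate recognisers for L₁ and L₂ in parallel, alternating one step of each, and accept as soon as either accepts.
So the recursively enumerable languages are closed under union.

Yes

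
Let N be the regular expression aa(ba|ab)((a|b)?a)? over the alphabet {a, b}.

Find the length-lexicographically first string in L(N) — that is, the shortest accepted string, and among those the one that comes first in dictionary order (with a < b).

aaab

By inspection of the expression, no string of length less than 4 matches, and aaab is the lexicographically first match of length 4.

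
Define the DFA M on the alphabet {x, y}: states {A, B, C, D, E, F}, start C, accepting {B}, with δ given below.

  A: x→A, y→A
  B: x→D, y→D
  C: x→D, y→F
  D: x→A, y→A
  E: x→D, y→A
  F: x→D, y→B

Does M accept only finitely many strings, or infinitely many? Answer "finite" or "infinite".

The useful states (reachable from C and able to reach an accepting state) are {B, C, F}.
Restricted to these states the transition graph has no cycle, so every accepting path has bounded length and L is finite.

finite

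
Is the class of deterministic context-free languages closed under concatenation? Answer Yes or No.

No

Take L₁ = {ε, c} (finite, hence regular and DCFL) and L₂ = {c aⁿbⁿ : n≥0} ∪ {cc aⁿb²ⁿ : n≥0} (a DCFL: the number of leading c's tells the DPDA whether to pop one stack symbol per b or per two b's). Then L₁L₂ ∩ cca⁺b* = {cc aⁿbⁿ : n≥1} ∪ {cc aⁿb²ⁿ : n≥1}. If L₁L₂ were a DCFL, so would be this intersection with a regular set, and a DPDA for it started from its configuration after reading cc would accept {aⁿbⁿ : n≥1} ∪ {aⁿb²ⁿ : n≥1}, which no deterministic PDA accepts (a DPDA for it would have a single run on aⁿb²ⁿ, accepting after the prefix aⁿbⁿ and accepting again after n more b's; an ordinary PDA that simulates it on a's and b's and, at any moment when it is accepting, may switch to reading only a fresh letter d while feeding each d to the simulation as a b, would accept aⁱbʲdᵏ (k≥1) exactly when both aⁱbʲ and aⁱbʲ⁺ᵏ are in the language, i.e. its language intersected with the regular set a*b*d⁺ would be exactly {aⁿbⁿdⁿ : n≥1} — impossible, since context-free languages are closed under intersection with regular sets and {aⁿbⁿdⁿ} is not context-free). Hence L₁L₂ is not a DCFL.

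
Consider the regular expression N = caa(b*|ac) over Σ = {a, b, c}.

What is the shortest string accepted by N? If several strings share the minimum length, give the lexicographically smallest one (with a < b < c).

By inspection of the expression, no string of length less than 3 matches, and caa is the lexicographically first match of length 3.

caa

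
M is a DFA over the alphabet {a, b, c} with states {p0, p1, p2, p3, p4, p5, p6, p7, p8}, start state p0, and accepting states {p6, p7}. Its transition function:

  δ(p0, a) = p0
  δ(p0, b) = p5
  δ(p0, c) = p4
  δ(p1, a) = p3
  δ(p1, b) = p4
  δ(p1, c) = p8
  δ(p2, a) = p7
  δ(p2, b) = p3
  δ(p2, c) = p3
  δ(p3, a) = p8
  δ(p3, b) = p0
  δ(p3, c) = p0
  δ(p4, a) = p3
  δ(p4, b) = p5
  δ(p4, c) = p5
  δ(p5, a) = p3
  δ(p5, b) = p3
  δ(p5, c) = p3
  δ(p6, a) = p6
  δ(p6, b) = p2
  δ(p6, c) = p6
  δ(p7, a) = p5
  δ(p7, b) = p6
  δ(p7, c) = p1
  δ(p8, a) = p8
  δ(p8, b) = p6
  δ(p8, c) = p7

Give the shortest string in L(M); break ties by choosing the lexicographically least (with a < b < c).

A breadth-first search from p0 reaches an accepting state first via the path p0 → p5 → p3 → p8 → p6 on input baab.
No string of length < 4 is accepted (BFS exhausts all shorter strings without reaching an accepting state), and baab is the lexicographically least accepting string of length 4.

baab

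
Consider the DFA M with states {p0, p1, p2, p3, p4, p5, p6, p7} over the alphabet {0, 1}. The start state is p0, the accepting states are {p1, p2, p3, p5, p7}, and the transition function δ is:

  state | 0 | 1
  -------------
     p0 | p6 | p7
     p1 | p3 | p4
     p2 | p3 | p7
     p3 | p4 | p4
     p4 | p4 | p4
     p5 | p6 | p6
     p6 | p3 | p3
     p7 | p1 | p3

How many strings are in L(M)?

6

The useful subgraph on states {p0, p1, p3, p6, p7} is acyclic, so L(M) is finite; the longest accepting path visits 4 useful states, giving maximum string length 3.
Counting accepting paths from p0 by length: 1 of length 1, 4 of length 2, 1 of length 3. Total 6.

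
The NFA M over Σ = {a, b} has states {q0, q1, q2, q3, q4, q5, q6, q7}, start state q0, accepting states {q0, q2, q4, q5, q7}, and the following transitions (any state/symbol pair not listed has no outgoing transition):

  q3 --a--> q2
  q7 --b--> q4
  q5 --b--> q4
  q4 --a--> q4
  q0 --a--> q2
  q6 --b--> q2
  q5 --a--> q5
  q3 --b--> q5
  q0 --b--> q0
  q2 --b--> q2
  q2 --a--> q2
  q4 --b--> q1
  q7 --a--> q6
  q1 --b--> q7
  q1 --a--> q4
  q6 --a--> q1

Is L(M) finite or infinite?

infinite

State q0 is reachable from the start and can reach an accepting state, and it lies on the cycle q0 → q0.
Traversing that cycle any number of times yields accepted strings of unbounded length, so the language is infinite.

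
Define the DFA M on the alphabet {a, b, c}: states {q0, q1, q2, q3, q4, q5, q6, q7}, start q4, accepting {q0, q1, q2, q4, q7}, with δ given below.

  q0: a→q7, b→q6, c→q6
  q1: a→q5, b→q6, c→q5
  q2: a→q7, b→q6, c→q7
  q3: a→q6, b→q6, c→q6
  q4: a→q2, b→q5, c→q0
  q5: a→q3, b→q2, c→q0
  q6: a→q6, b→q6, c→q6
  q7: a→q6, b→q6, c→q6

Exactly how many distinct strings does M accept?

The useful subgraph on states {q0, q2, q4, q5, q7} is acyclic, so L(M) is finite; the longest accepting path visits 4 useful states, giving maximum string length 3.
Counting accepting paths from q4 by length: 1 of length 0, 2 of length 1, 5 of length 2, 3 of length 3. Total 11.

11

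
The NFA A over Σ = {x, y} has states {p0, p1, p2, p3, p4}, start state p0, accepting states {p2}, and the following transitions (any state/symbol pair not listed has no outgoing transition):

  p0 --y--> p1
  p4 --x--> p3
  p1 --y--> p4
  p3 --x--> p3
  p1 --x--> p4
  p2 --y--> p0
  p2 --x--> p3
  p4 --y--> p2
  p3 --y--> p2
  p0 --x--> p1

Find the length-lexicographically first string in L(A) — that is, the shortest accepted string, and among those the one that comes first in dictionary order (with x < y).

xxy

A breadth-first search from p0 reaches an accepting state first via the path p0 → p1 → p4 → p2 on input xxy.
No string of length < 3 is accepted (BFS exhausts all shorter strings without reaching an accepting state), and xxy is the lexicographically least accepting string of length 3.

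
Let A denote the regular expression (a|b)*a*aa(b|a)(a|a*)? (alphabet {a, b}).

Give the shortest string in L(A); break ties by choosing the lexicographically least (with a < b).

By inspection of the expression, no string of length less than 3 matches, and aaa is the lexicographically first match of length 3.

aaa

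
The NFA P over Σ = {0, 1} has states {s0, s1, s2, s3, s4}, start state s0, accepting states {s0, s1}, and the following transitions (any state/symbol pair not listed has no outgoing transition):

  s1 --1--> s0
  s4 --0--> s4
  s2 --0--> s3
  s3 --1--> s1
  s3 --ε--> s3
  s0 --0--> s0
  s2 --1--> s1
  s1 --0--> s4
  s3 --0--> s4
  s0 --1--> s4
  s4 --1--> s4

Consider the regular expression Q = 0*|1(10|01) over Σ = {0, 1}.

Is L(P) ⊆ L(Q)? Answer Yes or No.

Converting the expression Q to a DFA (subset construction, then merging equivalent states) gives the minimal DFA with states {q0, q1, q2, q3, q4, q5, q6}, start state q0, accepting states {q0, q1, q6} and transitions q0: 0→q1, 1→q2; q1: 0→q1, 1→q3; q2: 0→q4, 1→q5; q3: 0→q3, 1→q3; q4: 0→q3, 1→q6; q5: 0→q6, 1→q3; q6: 0→q3, 1→q3.
Exploring the product automaton P × Q from the start pair (s0, q0), following both machines on each input symbol, reaches 7 state pairs: (s0, q0), (s0, q1), (s4, q2), (s4, q3), (s4, q4), (s4, q5), (s4, q6).
P accepts in {s0, s1} and Q accepts in {q0, q1, q6}. The reachable pairs whose P-component is accepting are (s0, q0), (s0, q1); in each of them the Q-component is accepting too, so the product for L(P) \ L(Q) (P-component accepting, Q-component rejecting) has no reachable accepting pair and the difference is empty.
Hence every string in L(P) is also in L(Q).

Yes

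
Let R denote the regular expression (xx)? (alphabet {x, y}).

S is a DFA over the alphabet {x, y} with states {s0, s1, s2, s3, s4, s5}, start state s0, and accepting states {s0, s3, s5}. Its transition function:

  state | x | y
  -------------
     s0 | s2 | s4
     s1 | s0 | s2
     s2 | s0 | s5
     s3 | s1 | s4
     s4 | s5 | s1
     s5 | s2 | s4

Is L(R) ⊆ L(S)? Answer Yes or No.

Yes

Converting the expression R to a DFA (subset construction, then merging equivalent states) gives the minimal DFA with states {r0, r1, r2, r3}, start state r0, accepting states {r0, r3} and transitions r0: x→r1, y→r2; r1: x→r3, y→r2; r2: x→r2, y→r2; r3: x→r2, y→r2.
Exploring the product automaton R × S from the start pair (r0, s0), following both machines on each input symbol, reaches 8 state pairs: (r0, s0), (r1, s2), (r2, s4), (r3, s0), (r2, s5), (r2, s1), (r2, s2), (r2, s0).
R accepts in {r0, r3} and S accepts in {s0, s3, s5}. The reachable pairs whose R-component is accepting are (r0, s0), (r3, s0); in each of them the S-component is accepting too, so the product for L(R) \ L(S) (R-component accepting, S-component rejecting) has no reachable accepting pair and the difference is empty.
Hence every string in L(R) is also in L(S).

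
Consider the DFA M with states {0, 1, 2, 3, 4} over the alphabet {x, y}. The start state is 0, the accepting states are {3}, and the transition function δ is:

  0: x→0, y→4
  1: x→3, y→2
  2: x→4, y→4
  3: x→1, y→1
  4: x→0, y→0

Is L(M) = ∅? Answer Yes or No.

Yes

The states reachable from the start state are {0, 4}.
None of the accepting states {3} is reachable, so no string is accepted and L(M) = ∅.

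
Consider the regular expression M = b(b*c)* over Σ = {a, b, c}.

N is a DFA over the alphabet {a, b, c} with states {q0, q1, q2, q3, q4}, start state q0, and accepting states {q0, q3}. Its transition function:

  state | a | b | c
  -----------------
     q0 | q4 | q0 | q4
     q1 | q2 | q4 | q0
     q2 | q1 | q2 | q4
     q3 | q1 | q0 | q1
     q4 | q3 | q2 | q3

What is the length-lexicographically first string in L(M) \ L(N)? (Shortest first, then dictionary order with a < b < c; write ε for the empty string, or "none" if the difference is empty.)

bc

The string bc is accepted by M but not by N.
No shorter string lies in the difference, and bc is the lexicographically first length-2 string in L(M) \ L(N).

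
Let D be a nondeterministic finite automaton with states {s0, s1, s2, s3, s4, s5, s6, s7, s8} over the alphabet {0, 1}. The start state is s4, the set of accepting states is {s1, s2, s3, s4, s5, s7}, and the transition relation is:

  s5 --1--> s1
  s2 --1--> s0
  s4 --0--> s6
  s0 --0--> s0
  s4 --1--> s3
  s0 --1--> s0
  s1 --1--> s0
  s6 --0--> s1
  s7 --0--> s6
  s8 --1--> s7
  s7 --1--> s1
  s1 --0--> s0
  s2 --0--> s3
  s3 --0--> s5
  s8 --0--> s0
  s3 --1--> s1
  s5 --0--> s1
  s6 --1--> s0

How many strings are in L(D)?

The useful subgraph on states {s1, s3, s4, s5, s6} is acyclic, so L(D) is finite; the longest accepting path visits 4 useful states, giving maximum string length 3.
Counting accepting paths from s4 by length: 1 of length 0, 1 of length 1, 3 of length 2, 2 of length 3. Total 7.

7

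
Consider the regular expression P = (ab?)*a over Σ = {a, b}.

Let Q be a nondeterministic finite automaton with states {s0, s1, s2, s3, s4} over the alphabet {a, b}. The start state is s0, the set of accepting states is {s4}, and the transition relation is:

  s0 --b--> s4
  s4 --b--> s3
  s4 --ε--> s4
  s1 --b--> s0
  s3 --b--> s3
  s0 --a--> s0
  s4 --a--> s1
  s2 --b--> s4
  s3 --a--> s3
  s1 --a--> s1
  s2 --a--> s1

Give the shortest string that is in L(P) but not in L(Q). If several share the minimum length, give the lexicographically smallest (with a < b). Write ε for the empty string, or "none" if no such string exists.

The string a is accepted by P but not by Q.
No shorter string lies in the difference, and a is the lexicographically first length-1 string in L(P) \ L(Q).

a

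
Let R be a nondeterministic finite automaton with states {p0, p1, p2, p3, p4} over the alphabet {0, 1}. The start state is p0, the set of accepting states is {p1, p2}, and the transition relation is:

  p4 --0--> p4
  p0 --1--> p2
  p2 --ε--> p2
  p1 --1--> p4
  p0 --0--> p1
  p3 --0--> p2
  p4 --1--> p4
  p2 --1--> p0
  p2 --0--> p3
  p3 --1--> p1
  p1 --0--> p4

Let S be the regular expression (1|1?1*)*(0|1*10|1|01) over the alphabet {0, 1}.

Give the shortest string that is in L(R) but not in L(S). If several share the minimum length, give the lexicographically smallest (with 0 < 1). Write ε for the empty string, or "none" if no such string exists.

100

The string 100 is accepted by R but not by S.
No shorter string lies in the difference, and 100 is the lexicographically first length-3 string in L(R) \ L(S).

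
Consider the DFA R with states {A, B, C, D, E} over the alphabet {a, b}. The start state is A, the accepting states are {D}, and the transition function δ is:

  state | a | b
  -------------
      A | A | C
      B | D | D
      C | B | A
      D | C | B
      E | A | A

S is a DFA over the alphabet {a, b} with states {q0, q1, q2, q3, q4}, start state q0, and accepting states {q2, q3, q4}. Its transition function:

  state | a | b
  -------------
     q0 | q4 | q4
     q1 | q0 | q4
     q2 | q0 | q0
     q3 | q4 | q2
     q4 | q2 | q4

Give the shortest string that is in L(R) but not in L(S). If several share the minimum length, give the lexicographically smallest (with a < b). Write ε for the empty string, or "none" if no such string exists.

baa

The string baa is accepted by R but not by S.
No shorter string lies in the difference, and baa is the lexicographically first length-3 string in L(R) \ L(S).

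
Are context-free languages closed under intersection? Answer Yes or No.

No

{aⁿbⁿcᵐ : m,n≥0} and {aᵐbⁿcⁿ : m,n≥0} are both context-free, but their intersection {aⁿbⁿcⁿ : n≥0} is not (pumping lemma).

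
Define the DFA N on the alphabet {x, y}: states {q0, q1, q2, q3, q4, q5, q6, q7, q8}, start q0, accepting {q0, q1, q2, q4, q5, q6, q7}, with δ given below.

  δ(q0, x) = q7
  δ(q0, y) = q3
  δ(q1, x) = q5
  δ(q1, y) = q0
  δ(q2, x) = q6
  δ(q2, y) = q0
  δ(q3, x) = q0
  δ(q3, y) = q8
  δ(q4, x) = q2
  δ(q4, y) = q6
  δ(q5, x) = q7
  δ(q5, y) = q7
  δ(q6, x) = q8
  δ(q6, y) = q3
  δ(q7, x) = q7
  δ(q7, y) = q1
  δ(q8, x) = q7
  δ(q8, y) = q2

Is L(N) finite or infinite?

State q0 is reachable from the start and can reach an accepting state, and it lies on the cycle q0 → q3 → q0.
Traversing that cycle any number of times yields accepted strings of unbounded length, so the language is infinite.

infinite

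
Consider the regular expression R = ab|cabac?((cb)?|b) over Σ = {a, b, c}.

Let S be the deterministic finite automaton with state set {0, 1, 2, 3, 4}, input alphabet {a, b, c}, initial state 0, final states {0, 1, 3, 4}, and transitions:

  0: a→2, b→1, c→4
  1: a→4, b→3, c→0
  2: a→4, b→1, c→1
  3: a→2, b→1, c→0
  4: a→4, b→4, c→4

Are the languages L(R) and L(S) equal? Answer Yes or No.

No

The empty string ε is accepted by S but rejected by R.
So L(R) ≠ L(S).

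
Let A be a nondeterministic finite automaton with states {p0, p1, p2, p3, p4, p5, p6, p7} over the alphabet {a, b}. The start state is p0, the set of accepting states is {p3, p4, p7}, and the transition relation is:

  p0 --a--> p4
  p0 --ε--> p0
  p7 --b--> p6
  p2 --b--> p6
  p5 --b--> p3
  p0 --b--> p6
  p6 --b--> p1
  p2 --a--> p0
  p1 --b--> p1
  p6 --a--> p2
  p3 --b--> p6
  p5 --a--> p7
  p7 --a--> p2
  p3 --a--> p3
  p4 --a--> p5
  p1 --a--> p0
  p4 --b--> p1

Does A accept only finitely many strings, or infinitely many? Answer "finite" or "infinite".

infinite

State p0 is reachable from the start and can reach an accepting state, and it lies on the cycle p0 → p4 → p1 → p0.
Traversing that cycle any number of times yields accepted strings of unbounded length, so the language is infinite.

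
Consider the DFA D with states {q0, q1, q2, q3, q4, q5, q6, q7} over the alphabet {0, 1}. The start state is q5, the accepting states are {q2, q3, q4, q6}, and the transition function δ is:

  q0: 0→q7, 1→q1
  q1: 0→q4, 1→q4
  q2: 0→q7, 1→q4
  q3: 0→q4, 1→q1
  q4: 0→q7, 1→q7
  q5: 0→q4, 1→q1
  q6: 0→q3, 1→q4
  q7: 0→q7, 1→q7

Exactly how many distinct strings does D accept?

The useful subgraph on states {q1, q4, q5} is acyclic, so L(D) is finite; the longest accepting path visits 3 useful states, giving maximum string length 2.
Counting accepting paths from q5 by length: 1 of length 1, 2 of length 2. Total 3.

3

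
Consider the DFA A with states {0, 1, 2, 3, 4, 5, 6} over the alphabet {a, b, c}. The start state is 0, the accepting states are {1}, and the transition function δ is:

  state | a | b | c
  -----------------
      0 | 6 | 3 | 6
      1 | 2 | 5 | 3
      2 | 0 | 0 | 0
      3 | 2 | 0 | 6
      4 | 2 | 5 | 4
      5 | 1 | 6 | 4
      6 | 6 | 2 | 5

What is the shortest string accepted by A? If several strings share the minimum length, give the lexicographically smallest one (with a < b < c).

A breadth-first search from 0 reaches an accepting state first via the path 0 → 6 → 5 → 1 on input aca.
No string of length < 3 is accepted (BFS exhausts all shorter strings without reaching an accepting state), and aca is the lexicographically least accepting string of length 3.

aca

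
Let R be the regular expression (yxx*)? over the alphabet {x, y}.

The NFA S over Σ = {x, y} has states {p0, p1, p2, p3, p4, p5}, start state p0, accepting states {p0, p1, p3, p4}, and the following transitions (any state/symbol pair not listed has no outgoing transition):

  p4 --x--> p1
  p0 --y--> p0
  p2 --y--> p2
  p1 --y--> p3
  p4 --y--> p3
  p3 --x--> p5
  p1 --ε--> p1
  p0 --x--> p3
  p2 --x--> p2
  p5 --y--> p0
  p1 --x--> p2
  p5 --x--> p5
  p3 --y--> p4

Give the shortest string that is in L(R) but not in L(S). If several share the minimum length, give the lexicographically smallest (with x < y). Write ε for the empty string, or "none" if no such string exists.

yxx

The string yxx is accepted by R but not by S.
No shorter string lies in the difference, and yxx is the lexicographically first length-3 string in L(R) \ L(S).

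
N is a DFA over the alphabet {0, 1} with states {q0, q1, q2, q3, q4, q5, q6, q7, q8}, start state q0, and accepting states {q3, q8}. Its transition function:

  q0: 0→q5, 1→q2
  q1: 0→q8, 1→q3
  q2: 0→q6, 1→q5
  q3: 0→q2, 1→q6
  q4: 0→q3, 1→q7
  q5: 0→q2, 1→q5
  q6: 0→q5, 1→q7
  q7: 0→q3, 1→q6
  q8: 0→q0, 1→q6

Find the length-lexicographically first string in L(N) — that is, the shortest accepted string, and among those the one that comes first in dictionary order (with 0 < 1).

1010

A breadth-first search from q0 reaches an accepting state first via the path q0 → q2 → q6 → q7 → q3 on input 1010.
No string of length < 4 is accepted (BFS exhausts all shorter strings without reaching an accepting state), and 1010 is the lexicographically least accepting string of length 4.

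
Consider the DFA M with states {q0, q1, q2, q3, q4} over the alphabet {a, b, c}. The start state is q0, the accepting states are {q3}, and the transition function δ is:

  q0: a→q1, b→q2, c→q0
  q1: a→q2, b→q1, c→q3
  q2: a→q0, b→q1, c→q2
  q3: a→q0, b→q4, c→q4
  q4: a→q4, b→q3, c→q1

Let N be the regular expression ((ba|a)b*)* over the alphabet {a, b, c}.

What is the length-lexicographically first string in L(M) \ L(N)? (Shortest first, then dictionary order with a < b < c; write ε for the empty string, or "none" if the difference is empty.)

ac

The string ac is accepted by M but not by N.
No shorter string lies in the difference, and ac is the lexicographically first length-2 string in L(M) \ L(N).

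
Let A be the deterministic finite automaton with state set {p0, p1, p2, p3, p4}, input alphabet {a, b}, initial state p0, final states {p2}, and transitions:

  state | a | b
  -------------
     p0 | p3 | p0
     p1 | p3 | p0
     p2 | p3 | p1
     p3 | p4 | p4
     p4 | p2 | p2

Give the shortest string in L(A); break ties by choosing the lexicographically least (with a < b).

aaa

A breadth-first search from p0 reaches an accepting state first via the path p0 → p3 → p4 → p2 on input aaa.
No string of length < 3 is accepted (BFS exhausts all shorter strings without reaching an accepting state), and aaa is the lexicographically least accepting string of length 3.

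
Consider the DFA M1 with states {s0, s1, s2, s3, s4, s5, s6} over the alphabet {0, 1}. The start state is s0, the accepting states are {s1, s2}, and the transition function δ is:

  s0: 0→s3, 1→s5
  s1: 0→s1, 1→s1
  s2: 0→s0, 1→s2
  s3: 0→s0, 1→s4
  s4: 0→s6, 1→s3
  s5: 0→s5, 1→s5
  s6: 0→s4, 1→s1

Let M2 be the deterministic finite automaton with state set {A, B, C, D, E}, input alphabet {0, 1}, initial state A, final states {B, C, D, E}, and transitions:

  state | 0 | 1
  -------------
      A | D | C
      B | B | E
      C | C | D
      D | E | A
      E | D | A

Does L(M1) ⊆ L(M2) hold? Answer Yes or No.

The string 0101 is in L(M1) but not in L(M2).
So L(M1) ⊄ L(M2).

No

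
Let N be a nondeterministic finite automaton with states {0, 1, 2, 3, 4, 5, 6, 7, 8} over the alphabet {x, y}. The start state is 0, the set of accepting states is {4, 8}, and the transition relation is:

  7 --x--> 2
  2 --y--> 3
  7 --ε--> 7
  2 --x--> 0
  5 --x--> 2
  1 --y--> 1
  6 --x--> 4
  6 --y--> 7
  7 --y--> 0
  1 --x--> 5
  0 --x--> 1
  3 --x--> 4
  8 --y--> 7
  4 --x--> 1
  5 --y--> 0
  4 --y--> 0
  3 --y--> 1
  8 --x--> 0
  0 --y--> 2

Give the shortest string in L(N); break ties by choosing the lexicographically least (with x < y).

A breadth-first search from 0 reaches an accepting state first via the path 0 → 2 → 3 → 4 on input yyx.
No string of length < 3 is accepted (BFS exhausts all shorter strings without reaching an accepting state), and yyx is the lexicographically least accepting string of length 3.

yyx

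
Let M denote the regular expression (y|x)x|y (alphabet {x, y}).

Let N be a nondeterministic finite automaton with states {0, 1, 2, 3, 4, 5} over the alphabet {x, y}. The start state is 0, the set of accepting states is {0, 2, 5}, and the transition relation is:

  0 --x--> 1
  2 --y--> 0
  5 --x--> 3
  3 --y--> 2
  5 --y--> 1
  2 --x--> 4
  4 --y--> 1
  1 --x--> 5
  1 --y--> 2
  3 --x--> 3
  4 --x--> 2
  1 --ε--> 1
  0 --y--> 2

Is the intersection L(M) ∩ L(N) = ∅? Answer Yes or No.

No

The string y is accepted by both M and N.
Hence L(M) ∩ L(N) ≠ ∅.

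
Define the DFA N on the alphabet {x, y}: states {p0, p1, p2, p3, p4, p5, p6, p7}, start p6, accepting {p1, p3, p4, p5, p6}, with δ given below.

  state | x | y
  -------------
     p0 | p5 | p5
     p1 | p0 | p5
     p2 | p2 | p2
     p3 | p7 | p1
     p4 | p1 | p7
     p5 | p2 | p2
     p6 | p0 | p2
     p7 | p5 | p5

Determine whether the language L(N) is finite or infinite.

finite

The useful states (reachable from p6 and able to reach an accepting state) are {p0, p5, p6}.
Restricted to these states the transition graph has no cycle, so every accepting path has bounded length and L is finite.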